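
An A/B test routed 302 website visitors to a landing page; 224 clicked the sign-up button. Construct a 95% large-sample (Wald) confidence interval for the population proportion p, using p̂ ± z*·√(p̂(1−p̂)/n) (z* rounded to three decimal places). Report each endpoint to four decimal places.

(0.6924, 0.7911)

p̂ = 224/302 = 0.74172.
SE(p̂) = √(0.74172·0.25828/302) = 0.025186.
For 95% confidence, z* = 1.960.
Margin = 1.960·0.025186 = 0.04936.
Interval: 0.74172 ± 0.04936 → (0.6924, 0.7911).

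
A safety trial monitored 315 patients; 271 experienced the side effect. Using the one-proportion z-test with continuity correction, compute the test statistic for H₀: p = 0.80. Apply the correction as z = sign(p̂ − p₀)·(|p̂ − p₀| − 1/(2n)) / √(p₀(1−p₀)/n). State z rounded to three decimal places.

Sample proportion p̂ = 271/315 = 0.86032. p̂ − p₀ = 0.060317.
Continuity correction 1/(2n) = 1/630 = 0.001587.
Corrected numerator: |0.060317| − 0.001587 = 0.058730.
SE₀ = √(0.80·0.20/315) = 0.022537.
z = +0.058730/0.022537 = 2.606.

z = 2.606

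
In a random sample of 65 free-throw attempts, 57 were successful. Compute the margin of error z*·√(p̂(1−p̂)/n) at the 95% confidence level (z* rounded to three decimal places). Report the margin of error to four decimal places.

ME = 0.0799

The sample proportion is 57/65 = 0.87692.
SE(p̂) = √(0.87692·0.12308/65) = 0.040749.
For 95% confidence, z* = 1.960.
ME = 1.960·0.040749 = 0.0799.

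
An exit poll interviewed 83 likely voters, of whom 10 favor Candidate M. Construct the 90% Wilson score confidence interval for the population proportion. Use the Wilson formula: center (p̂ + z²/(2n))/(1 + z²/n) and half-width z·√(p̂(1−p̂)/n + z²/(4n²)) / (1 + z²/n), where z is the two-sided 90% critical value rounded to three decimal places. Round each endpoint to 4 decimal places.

(0.0734, 0.1915)

p̂ = 10/83 = 0.12048; z = 1.645, so z² = 2.706025.
Denominator 1 + z²/n = 1 + 2.706025/83 = 1.032603.
Adjusted center: (0.12048 + z²/(2n))/1.032603 = 0.13246.
Radicand: p̂(1−p̂)/n + z²/(4n²) = 0.001276699 + 0.000098201 = 0.001374900.
Half-width = 1.645·√0.001374900/1.032603 = 0.05907.
Interval: 0.13246 ± 0.05907 → (0.0734, 0.1915).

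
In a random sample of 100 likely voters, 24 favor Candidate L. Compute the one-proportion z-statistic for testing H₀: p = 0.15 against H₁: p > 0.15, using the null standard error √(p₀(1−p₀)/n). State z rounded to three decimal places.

With x = 24 successes in n = 100, p̂ = 0.24000.
Under H₀, SE = √(p₀(1−p₀)/n) = √(0.15·0.85/100) = √0.001275000 = 0.035707.
Test statistic: z = 0.09000/0.035707 = 2.521.

z = 2.521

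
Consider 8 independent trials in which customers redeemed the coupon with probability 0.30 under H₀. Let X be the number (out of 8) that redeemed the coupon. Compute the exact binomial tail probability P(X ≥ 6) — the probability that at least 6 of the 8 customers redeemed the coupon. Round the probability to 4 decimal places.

X ~ Binomial(n=8, p=0.30).
P(X ≥ 6) = C(8,6)·0.30^6·0.70^2 + C(8,7)·0.30^7·0.70^1 + C(8,8)·0.30^8·0.70^0.
= 0.010002 + 0.001225 + 0.000066 = 0.0113.

P = 0.0113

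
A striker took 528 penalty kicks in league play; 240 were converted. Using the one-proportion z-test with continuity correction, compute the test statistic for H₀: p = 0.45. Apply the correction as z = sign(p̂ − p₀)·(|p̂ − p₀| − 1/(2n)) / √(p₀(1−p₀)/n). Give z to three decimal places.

With x = 240 successes in n = 528, p̂ = 0.45455. p̂ − p₀ = 0.004545.
1/(2n) = 0.000947.
Corrected numerator: |0.004545| − 0.000947 = 0.003598.
Null standard error: √(0.45·0.55/528) = √0.000468750 = 0.021651.
z = (+)0.003598/0.021651 = 0.166.

z = 0.166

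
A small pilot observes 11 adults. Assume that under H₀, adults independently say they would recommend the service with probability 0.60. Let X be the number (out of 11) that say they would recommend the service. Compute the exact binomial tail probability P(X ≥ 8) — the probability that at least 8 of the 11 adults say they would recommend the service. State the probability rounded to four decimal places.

X is binomial with n = 11 and p = 0.60.
P(X ≥ 8) = C(11,8)·0.60^8·0.40^3 + C(11,9)·0.60^9·0.40^2 + C(11,10)·0.60^10·0.40^1 + C(11,11)·0.60^11·0.40^0.
= 0.177367 + 0.088684 + 0.026605 + 0.003628 = 0.2963.

P = 0.2963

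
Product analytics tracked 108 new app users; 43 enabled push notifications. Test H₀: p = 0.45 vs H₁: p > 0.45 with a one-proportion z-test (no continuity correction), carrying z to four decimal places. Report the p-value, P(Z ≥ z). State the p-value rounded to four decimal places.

p-value = 0.8606

With x = 43 successes in n = 108, p̂ = 0.39815.
Under H₀, SE = √(p₀(1−p₀)/n) = √(0.45·0.55/108) = √0.002291667 = 0.047871.
Test statistic (full precision, shown to 4 dp): z = (43/108 − 0.45)/SE₀ ≈ -1.0831.
p-value = P(Z ≥ z) with z = -1.0831 → 0.8606.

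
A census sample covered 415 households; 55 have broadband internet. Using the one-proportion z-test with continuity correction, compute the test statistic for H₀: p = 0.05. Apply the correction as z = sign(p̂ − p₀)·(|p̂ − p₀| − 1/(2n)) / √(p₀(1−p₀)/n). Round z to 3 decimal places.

Sample proportion p̂ = 55/415 = 0.13253. p̂ − p₀ = 0.082530.
1/(2n) = 0.001205.
Corrected numerator: |0.082530| − 0.001205 = 0.081325.
Null standard error: √(0.05·0.95/415) = √0.000114458 = 0.010698.
z = (+)0.081325/0.010698 = 7.602.

z = 7.602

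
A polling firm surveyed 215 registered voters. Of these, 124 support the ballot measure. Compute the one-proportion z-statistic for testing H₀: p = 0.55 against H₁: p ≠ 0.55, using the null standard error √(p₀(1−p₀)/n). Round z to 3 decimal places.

p̂ = 124/215 = 0.57674.
Under H₀, SE = √(p₀(1−p₀)/n) = √(0.55·0.45/215) = √0.001151163 = 0.033929.
Test statistic: z = 0.02674/0.033929 = 0.788.

z = 0.788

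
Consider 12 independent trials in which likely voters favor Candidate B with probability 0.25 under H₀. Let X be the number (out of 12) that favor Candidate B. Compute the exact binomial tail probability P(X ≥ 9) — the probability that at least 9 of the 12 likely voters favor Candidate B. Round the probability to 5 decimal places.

P = 0.00039

X ~ Binomial(n=12, p=0.25).
P(X ≥ 9) = C(12,9)·0.25^9·0.75^3 + C(12,10)·0.25^10·0.75^2 + C(12,11)·0.25^11·0.75^1 + C(12,12)·0.25^12·0.75^0.
= 0.000354 + 0.000035 + 0.000002 + 0.000000 = 0.00039.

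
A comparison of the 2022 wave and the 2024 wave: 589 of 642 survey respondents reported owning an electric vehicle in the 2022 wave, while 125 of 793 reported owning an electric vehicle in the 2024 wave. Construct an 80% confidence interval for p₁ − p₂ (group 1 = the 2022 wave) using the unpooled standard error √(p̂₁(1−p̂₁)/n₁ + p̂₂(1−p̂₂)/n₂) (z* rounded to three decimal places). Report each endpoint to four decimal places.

p̂₁ = 0.91745, p̂₂ = 0.15763, so the observed difference is 0.75982.
SE = √(0.000117974 + 0.000167443) = √0.000285417 = 0.016894.
For 80% confidence, z* = 1.282. Margin of error = 0.02166.
So the interval runs from 0.7382 to 0.7815.

(0.7382, 0.7815)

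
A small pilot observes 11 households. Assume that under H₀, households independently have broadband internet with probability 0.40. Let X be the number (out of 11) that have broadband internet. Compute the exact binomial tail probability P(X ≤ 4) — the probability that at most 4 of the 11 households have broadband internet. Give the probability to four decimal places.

P = 0.5328

X ~ Binomial(n=11, p=0.40).
P(X ≤ 4) = Σ_{j=0}^{4} C(11,j)·0.40^j·0.60^{11−j}.
= 0.003628 + 0.026605 + 0.088684 + 0.177367 + 0.236490 = 0.5328.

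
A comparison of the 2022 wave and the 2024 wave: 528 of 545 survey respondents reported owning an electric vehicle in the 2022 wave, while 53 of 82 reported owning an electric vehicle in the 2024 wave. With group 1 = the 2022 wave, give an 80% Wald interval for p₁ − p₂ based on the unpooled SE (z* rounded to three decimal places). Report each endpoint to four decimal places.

p̂₁ = 528/545 = 0.96881, p̂₂ = 53/82 = 0.64634; p̂₁ − p̂₂ = 0.32247.
SE = √(0.000055449 + 0.002787612) = √0.002843061 = 0.053320.
The 80% critical value is z* = 1.282. Margin = 1.282·0.053320 = 0.06836.
So the interval runs from 0.2541 to 0.3908.

(0.2541, 0.3908)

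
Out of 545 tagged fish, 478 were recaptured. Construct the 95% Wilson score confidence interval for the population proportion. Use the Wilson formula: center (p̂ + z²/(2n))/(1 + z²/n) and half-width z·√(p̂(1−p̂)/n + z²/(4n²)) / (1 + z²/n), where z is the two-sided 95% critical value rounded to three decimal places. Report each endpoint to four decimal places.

(0.8468, 0.9020)

Here p̂ = 478/545 = 0.87706 and z = 1.960 (z² = 3.841600).
Denominator 1 + z²/n = 1 + 3.841600/545 = 1.007049.
Adjusted center: (0.87706 + z²/(2n))/1.007049 = 0.87442.
Radicand: p̂(1−p̂)/n + z²/(4n²) = 0.000197840 + 0.000003233 = 0.000201073.
Half-width = 1.960·√0.000201073/1.007049 = 0.02760.
CI: 0.87442 ± 0.02760 = (0.8468, 0.9020).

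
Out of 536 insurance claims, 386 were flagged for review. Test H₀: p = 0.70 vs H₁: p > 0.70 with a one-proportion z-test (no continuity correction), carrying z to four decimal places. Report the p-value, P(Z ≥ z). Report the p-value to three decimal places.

Sample proportion p̂ = 386/536 = 0.72015.
Under H₀, SE = √(p₀(1−p₀)/n) = √(0.70·0.30/536) = √0.000391791 = 0.019794.
z = (p̂ − p₀)/SE = (386/536 − 0.70)/0.019794 ≈ 1.0180.
From the standard normal, P(Z ≥ z) = 0.154.

p-value = 0.154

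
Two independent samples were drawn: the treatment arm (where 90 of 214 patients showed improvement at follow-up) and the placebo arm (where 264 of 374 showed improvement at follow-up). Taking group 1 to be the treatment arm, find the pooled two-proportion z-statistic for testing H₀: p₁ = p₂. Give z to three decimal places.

z = -6.801

Sample proportions: p̂₁ = 90/214 = 0.42056 and p̂₂ = 264/374 = 0.70588.
Pooling: p̂ = 354/588 = 0.60204.
SE = √[p̂(1−p̂)(1/n₁+1/n₂)] = √[0.60204·0.39796·(1/214+1/374)] ≈ 0.041954.
z = -0.28532/0.041954 = -6.801.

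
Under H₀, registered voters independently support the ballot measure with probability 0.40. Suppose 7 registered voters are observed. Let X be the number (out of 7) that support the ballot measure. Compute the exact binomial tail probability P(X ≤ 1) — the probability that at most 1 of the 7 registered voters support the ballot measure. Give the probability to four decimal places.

P = 0.1586

X ~ Binomial(n=7, p=0.40).
P(X ≤ 1) = C(7,0)·0.40^0·0.60^7 + C(7,1)·0.40^1·0.60^6.
= 0.027994 + 0.130637 = 0.1586.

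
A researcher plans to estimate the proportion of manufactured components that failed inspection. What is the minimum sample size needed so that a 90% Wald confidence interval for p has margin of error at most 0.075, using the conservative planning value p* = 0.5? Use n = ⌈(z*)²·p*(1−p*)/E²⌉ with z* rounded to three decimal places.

n = 121

z* = 1.645 at the 90% level.
p*(1−p*) = 0.50·0.50 = 0.2500.
(z*)²·p*(1−p*)/E² = 2.706025·0.2500/0.005625 = 120.268.
⌈120.268⌉ = 121.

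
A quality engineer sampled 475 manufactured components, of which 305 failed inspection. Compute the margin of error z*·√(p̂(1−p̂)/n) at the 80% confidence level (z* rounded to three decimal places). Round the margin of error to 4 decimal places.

ME = 0.0282

p̂ = 305/475 = 0.64211.
SE = √(p̂(1−p̂)/n) = √(0.229806/475) = 0.021996.
z* = 1.282 at the 80% level.
ME = 1.282·0.021996 = 0.0282.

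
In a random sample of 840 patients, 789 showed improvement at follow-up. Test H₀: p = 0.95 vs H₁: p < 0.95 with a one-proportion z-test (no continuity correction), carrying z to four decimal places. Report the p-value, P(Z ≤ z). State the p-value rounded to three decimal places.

The sample proportion is 789/840 = 0.93929.
SE₀ = √(0.95·0.05/840) = 0.007520.
Test statistic (full precision, shown to 4 dp): z = (789/840 − 0.95)/SE₀ ≈ -1.4248.
From the standard normal, P(Z ≤ z) = 0.077.

p-value = 0.077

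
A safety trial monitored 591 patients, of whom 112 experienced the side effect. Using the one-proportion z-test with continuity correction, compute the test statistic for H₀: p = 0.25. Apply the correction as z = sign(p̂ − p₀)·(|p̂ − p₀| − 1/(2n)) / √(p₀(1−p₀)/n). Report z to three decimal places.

Sample proportion p̂ = 112/591 = 0.18951. p̂ − p₀ = -0.060491.
1/(2n) = 0.000846.
Corrected numerator: |-0.060491| − 0.000846 = 0.059645.
Under H₀, SE = √(p₀(1−p₀)/n) = √(0.25·0.75/591) = √0.000317259 = 0.017812.
z = −0.059645/0.017812 = -3.349.

z = -3.349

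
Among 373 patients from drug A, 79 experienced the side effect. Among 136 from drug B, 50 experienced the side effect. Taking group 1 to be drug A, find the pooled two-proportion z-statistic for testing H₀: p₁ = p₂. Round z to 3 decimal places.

Sample proportions: p̂₁ = 79/373 = 0.21180 and p̂₂ = 50/136 = 0.36765.
Pooled p̂ = (79+50)/(373+136) = 129/509 = 0.25344.
Pooled SE = √[0.1892072·0.01003391] ≈ 0.043572.
z = -0.15585/0.043572 = -3.577.

z = -3.577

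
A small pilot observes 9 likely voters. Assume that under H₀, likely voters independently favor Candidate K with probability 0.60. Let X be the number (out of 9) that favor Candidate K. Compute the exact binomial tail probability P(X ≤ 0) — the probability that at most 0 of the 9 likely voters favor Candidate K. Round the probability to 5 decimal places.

P = 0.00026

X ~ Binomial(n=9, p=0.60).
P(X ≤ 0) = C(9,0)·0.60^0·0.40^9.
= 0.000262 = 0.00026.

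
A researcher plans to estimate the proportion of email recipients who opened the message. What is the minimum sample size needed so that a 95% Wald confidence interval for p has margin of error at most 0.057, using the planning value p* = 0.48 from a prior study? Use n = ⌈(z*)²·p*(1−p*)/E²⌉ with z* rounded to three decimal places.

n = 296

z* = 1.960 at the 95% level.
p*(1−p*) = 0.2496.
Required n before rounding: 3.841600 × 0.2496 / 0.057² = 295.126.
Rounding up, n = 296.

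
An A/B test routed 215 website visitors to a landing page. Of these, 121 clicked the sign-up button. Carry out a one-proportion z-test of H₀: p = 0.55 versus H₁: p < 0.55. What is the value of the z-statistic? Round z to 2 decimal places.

With x = 121 successes in n = 215, p̂ = 0.56279.
Null standard error: √(0.55·0.45/215) = √0.001151163 = 0.033929.
z = (0.56279 − 0.55)/0.033929 = 0.01279/0.033929 = 0.38.

z = 0.38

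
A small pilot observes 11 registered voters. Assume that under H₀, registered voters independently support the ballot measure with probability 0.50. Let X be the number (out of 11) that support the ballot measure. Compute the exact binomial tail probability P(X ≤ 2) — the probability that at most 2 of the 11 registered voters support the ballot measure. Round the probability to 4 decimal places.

P = 0.0327

X ~ Binomial(n=11, p=0.50).
P(X ≤ 2) = C(11,0)·0.50^0·0.50^11 + C(11,1)·0.50^1·0.50^10 + C(11,2)·0.50^2·0.50^9.
= 0.000488 + 0.005371 + 0.026855 = 0.0327.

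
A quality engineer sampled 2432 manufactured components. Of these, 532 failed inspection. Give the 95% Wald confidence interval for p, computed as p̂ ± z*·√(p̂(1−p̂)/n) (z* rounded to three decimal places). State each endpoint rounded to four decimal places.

p̂ = 532/2432 = 0.21875.
SE(p̂) = √(0.21875·0.78125/2432) = 0.008383.
For 95% confidence, z* = 1.960.
Margin = 1.960·0.008383 = 0.01643.
So the interval runs from 0.2023 to 0.2352.

(0.2023, 0.2352)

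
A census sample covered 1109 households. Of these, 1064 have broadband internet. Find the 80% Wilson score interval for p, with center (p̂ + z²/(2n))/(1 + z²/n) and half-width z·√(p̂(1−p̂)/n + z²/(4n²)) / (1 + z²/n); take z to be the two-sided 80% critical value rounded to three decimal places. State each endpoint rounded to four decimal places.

Here p̂ = 1064/1109 = 0.95942 and z = 1.282 (z² = 1.643524).
1 + z²/n = 1.001482.
Center = (0.95942 + 0.000741)/1.001482 = 0.95874.
Radicand: p̂(1−p̂)/n + z²/(4n²) = 0.000035104 + 0.000000334 = 0.000035438.
Half-width = 1.282·√0.000035438/1.001482 = 0.00762.
CI: 0.95874 ± 0.00762 = (0.9511, 0.9664).

(0.9511, 0.9664)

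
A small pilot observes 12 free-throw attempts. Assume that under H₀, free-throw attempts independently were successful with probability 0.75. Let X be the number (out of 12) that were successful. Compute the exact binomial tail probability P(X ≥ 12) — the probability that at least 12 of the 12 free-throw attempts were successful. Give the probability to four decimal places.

X ~ Binomial(n=12, p=0.75).
P(X ≥ 12) = C(12,12)·0.75^12·0.25^0.
= 0.031676 = 0.0317.

P = 0.0317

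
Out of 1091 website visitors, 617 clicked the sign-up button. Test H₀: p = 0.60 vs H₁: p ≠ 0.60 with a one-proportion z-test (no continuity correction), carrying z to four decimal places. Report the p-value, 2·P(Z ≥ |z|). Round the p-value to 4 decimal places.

p-value = 0.0201

Sample proportion p̂ = 617/1091 = 0.56554.
SE₀ = √(0.60·0.40/1091) = 0.014832.
Test statistic (full precision, shown to 4 dp): z = (617/1091 − 0.60)/SE₀ ≈ -2.3236.
From the standard normal, 2·P(Z ≥ |z|) = 0.0201.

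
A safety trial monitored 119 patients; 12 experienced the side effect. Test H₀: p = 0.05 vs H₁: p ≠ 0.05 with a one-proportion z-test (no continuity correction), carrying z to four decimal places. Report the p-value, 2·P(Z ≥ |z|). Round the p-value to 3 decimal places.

Sample proportion p̂ = 12/119 = 0.10084.
Under H₀, SE = √(p₀(1−p₀)/n) = √(0.05·0.95/119) = √0.000399160 = 0.019979.
Test statistic (full precision, shown to 4 dp): z = (12/119 − 0.05)/SE₀ ≈ 2.5447.
p-value = 2·P(Z ≥ |z|) with z = 2.5447 → 0.011.

p-value = 0.011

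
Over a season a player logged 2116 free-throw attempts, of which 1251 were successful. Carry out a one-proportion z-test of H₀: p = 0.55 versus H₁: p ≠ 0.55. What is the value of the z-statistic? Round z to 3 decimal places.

With x = 1251 successes in n = 2116, p̂ = 0.59121.
Null standard error: √(0.55·0.45/2116) = √0.000116966 = 0.010815.
Test statistic: z = 0.04121/0.010815 = 3.810.

z = 3.810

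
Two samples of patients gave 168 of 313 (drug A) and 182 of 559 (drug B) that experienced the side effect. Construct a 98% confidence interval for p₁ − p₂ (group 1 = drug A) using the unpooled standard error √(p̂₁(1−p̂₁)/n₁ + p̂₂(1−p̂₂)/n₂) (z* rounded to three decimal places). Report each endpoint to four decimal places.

p̂₁ = 0.53674, p̂₂ = 0.32558, so the observed difference is 0.21116.
Unpooled SE = √(p̂₁(1−p̂₁)/n₁ + p̂₂(1−p̂₂)/n₂) = √(0.000794409 + 0.000392805) = 0.034456.
z* = 2.326 at the 98% level. Margin = 2.326·0.034456 = 0.08014.
So the interval runs from 0.1310 to 0.2913.

(0.1310, 0.2913)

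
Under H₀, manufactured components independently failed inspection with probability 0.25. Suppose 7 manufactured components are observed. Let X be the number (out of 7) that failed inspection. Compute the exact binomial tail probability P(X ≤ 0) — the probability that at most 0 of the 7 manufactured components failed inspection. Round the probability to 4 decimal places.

P = 0.1335

X is binomial with n = 7 and p = 0.25.
P(X ≤ 0) = C(7,0)·0.25^0·0.75^7.
= 0.133484 = 0.1335.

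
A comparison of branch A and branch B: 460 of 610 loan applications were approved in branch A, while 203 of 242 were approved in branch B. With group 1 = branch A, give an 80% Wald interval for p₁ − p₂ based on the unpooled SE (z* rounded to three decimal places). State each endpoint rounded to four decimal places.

(-0.1224, -0.0471)

p̂₁ = 460/610 = 0.75410, p̂₂ = 203/242 = 0.83884; p̂₁ − p̂₂ = -0.08474.
SE = √(0.000303990 + 0.000558618) = √0.000862608 = 0.029370.
The 80% critical value is z* = 1.282. Margin = 1.282·0.029370 = 0.03765.
So the interval runs from -0.1224 to -0.0471.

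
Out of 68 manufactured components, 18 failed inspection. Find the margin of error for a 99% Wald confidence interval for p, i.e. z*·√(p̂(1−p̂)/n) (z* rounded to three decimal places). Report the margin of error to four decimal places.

The sample proportion is 18/68 = 0.26471.
SE = √(p̂(1−p̂)/n) = √(0.194637/68) = 0.053501.
z* = 2.576 at the 99% level.
ME = 2.576·0.053501 = 0.1378.

ME = 0.1378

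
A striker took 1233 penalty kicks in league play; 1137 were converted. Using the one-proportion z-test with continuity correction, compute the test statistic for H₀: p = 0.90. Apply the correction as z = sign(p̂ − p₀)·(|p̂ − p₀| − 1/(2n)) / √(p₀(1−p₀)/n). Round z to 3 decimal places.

z = 2.544

With x = 1137 successes in n = 1233, p̂ = 0.92214. p̂ − p₀ = 0.022141.
Continuity correction 1/(2n) = 1/2466 = 0.000406.
Corrected numerator: |0.022141| − 0.000406 = 0.021735.
Under H₀, SE = √(p₀(1−p₀)/n) = √(0.90·0.10/1233) = √0.000072993 = 0.008544.
z = +0.021735/0.008544 = 2.544.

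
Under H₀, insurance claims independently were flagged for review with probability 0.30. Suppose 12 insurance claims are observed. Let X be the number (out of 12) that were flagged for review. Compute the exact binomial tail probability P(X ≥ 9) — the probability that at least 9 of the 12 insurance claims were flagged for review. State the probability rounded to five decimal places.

X is binomial with n = 12 and p = 0.30.
P(X ≥ 9) = C(12,9)·0.30^9·0.70^3 + C(12,10)·0.30^10·0.70^2 + C(12,11)·0.30^11·0.70^1 + C(12,12)·0.30^12·0.70^0.
= 0.001485 + 0.000191 + 0.000015 + 0.000001 = 0.00169.

P = 0.00169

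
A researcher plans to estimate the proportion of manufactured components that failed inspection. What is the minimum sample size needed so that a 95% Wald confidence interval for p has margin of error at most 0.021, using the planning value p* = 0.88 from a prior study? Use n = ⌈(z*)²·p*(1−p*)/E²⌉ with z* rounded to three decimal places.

n = 920

For 95% confidence, z* = 1.960.
p*(1−p*) = 0.1056.
(z*)²·p*(1−p*)/E² = 3.841600·0.1056/0.000441 = 919.893.
Rounding up, n = 920.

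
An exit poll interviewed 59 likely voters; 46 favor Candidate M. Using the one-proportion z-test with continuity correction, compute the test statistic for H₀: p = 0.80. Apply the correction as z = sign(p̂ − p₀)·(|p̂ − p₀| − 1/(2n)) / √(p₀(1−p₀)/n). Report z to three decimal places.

z = -0.228

The sample proportion is 46/59 = 0.77966. p̂ − p₀ = -0.020339.
Continuity correction 1/(2n) = 1/118 = 0.008475.
Corrected numerator: |-0.020339| − 0.008475 = 0.011864.
Null standard error: √(0.80·0.20/59) = √0.002711864 = 0.052076.
z = −0.011864/0.052076 = -0.228.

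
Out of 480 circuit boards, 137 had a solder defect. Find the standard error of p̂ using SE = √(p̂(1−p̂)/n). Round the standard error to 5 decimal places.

The sample proportion is 137/480 = 0.28542.
p̂(1−p̂) = 0.28542·0.71458 = 0.203955.
SE = √(0.203955/480) = 0.02061.

SE = 0.02061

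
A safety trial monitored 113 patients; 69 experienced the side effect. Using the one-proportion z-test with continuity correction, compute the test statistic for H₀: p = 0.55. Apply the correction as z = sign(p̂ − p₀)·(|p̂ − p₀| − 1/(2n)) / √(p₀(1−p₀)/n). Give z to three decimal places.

p̂ = 69/113 = 0.61062. p̂ − p₀ = 0.060619.
Continuity correction 1/(2n) = 1/226 = 0.004425.
Corrected numerator: |0.060619| − 0.004425 = 0.056194.
Null standard error: √(0.55·0.45/113) = √0.002190265 = 0.046800.
z = +0.056194/0.046800 = 1.201.

z = 1.201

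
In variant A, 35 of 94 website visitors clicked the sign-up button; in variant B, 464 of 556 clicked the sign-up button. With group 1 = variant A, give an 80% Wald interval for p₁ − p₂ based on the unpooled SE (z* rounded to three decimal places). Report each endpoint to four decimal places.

p̂₁ = 35/94 = 0.37234, p̂₂ = 464/556 = 0.83453; p̂₁ − p̂₂ = -0.46219.
SE = √(0.002486202 + 0.000248360) = √0.002734562 = 0.052293.
z* = 1.282 at the 80% level. Margin of error = 0.06704.
CI: -0.46219 ± 0.06704 = (-0.5292, -0.3952).

(-0.5292, -0.3952)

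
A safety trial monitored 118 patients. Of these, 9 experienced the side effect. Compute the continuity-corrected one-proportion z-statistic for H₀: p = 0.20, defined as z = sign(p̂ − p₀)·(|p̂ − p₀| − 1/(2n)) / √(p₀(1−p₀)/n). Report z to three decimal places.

z = -3.245

With x = 9 successes in n = 118, p̂ = 0.07627. p̂ − p₀ = -0.123729.
Continuity correction 1/(2n) = 1/236 = 0.004237.
Corrected numerator: |-0.123729| − 0.004237 = 0.119492.
SE₀ = √(0.20·0.80/118) = 0.036823.
z = (−)0.119492/0.036823 = -3.245.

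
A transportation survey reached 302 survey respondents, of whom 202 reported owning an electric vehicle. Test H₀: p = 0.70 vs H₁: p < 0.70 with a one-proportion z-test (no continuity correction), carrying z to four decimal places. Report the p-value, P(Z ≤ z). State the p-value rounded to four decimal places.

p̂ = 202/302 = 0.66887.
SE₀ = √(0.70·0.30/302) = 0.026370.
z = (p̂ − p₀)/SE = (202/302 − 0.70)/0.026370 ≈ -1.1804.
p-value = P(Z ≤ z) with z = -1.1804 → 0.1189.

p-value = 0.1189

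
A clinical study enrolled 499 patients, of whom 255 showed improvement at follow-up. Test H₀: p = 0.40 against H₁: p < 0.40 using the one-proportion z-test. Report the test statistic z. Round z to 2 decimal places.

With x = 255 successes in n = 499, p̂ = 0.51102.
Null standard error: √(0.40·0.60/499) = √0.000480962 = 0.021931.
z = (p̂ − p₀)/SE = (0.51102 − 0.40)/0.021931 = 5.06.

z = 5.06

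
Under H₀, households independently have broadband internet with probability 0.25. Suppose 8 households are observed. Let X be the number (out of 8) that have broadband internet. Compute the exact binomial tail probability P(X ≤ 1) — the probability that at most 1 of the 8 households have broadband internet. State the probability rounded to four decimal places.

X is binomial with n = 8 and p = 0.25.
P(X ≤ 1) = C(8,0)·0.25^0·0.75^8 + C(8,1)·0.25^1·0.75^7.
= 0.100113 + 0.266968 = 0.3671.

P = 0.3671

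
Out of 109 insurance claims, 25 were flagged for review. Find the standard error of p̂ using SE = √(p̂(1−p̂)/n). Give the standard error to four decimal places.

The sample proportion is 25/109 = 0.22936.
p̂(1−p̂) = 0.176754.
Dividing by n and taking the root: √0.001621596 = 0.0403.

SE = 0.0403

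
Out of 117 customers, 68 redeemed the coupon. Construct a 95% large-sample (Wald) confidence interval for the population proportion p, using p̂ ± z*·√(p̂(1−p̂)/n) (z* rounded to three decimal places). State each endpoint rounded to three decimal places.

Sample proportion p̂ = 68/117 = 0.58120.
SE(p̂) = √(0.58120·0.41880/117) = 0.045611.
The 95% critical value is z* = 1.960.
Margin of error: 1.960 × 0.045611 = 0.08940.
CI: 0.58120 ± 0.08940 = (0.492, 0.671).

(0.492, 0.671)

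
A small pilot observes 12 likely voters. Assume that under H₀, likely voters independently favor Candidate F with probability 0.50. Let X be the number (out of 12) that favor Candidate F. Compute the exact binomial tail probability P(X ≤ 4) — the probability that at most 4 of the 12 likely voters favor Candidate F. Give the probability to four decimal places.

X ~ Binomial(n=12, p=0.50).
P(X ≤ 4) = Σ_{j=0}^{4} C(12,j)·0.50^j·0.50^{12−j}.
= 0.000244 + 0.002930 + 0.016113 + 0.053711 + 0.120850 = 0.1938.

P = 0.1938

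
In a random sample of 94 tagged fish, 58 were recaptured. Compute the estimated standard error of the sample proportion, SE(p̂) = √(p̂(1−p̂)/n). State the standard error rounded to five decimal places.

SE = 0.05014

p̂ = 58/94 = 0.61702.
p̂(1−p̂) = 0.236306.
SE = √(0.236306/94) = √0.002513894 = 0.05014.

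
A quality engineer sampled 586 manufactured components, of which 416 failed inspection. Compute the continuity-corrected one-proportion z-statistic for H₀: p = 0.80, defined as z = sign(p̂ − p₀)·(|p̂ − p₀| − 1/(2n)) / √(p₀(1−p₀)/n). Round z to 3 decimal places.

z = -5.401

Sample proportion p̂ = 416/586 = 0.70990. p̂ − p₀ = -0.090102.
1/(2n) = 0.000853.
Corrected numerator: |-0.090102| − 0.000853 = 0.089249.
Null standard error: √(0.80·0.20/586) = √0.000273038 = 0.016524.
z = −0.089249/0.016524 = -5.401.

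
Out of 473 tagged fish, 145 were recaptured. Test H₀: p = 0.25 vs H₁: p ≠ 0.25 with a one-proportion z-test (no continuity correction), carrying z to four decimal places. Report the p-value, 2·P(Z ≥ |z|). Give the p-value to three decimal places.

The sample proportion is 145/473 = 0.30655.
Null standard error: √(0.25·0.75/473) = √0.000396406 = 0.019910.
Test statistic (full precision, shown to 4 dp): z = (145/473 − 0.25)/SE₀ ≈ 2.8405.
From the standard normal, 2·P(Z ≥ |z|) = 0.005.

p-value = 0.005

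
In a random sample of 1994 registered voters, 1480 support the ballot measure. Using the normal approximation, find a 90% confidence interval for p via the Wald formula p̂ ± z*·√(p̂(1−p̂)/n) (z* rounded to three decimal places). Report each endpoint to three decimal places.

(0.726, 0.758)

With x = 1480 successes in n = 1994, p̂ = 0.74223.
Standard error of p̂: √(0.191326/1994) = √0.000095951 = 0.009795.
z* = 1.645 at the 90% level.
Margin = 1.645·0.009795 = 0.01611.
CI: 0.74223 ± 0.01611 = (0.726, 0.758).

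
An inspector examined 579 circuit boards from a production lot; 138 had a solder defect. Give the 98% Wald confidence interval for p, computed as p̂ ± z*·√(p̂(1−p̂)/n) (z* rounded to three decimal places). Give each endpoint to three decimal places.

Sample proportion p̂ = 138/579 = 0.23834.
Standard error of p̂: √(0.181535/579) = √0.000313532 = 0.017707.
The 98% critical value is z* = 2.326.
Margin of error: 2.326 × 0.017707 = 0.04119.
CI: 0.23834 ± 0.04119 = (0.197, 0.280).

(0.197, 0.280)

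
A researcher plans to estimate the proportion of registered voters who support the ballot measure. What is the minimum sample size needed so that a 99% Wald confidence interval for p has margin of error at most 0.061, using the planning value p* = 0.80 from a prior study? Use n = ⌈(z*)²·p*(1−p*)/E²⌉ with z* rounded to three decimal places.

The 99% critical value is z* = 2.576.
p*(1−p*) = 0.1600.
(z*)²·p*(1−p*)/E² = 6.635776·0.1600/0.003721 = 285.333.
⌈285.333⌉ = 286.

n = 286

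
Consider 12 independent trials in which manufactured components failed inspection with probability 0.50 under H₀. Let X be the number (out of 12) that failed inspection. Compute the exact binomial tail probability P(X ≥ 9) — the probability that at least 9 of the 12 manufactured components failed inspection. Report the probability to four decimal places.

X is binomial with n = 12 and p = 0.50.
P(X ≥ 9) = C(12,9)·0.50^9·0.50^3 + C(12,10)·0.50^10·0.50^2 + C(12,11)·0.50^11·0.50^1 + C(12,12)·0.50^12·0.50^0.
= 0.053711 + 0.016113 + 0.002930 + 0.000244 = 0.0730.

P = 0.0730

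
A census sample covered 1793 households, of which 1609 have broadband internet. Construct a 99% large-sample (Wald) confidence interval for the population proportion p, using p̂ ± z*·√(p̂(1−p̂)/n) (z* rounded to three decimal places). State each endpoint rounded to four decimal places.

The sample proportion is 1609/1793 = 0.89738.
SE = √(p̂(1−p̂)/n) = √(0.092090/1793) = 0.007167.
z* = 2.576 at the 99% level.
Margin of error: 2.576 × 0.007167 = 0.01846.
Interval: 0.89738 ± 0.01846 → (0.8789, 0.9158).

(0.8789, 0.9158)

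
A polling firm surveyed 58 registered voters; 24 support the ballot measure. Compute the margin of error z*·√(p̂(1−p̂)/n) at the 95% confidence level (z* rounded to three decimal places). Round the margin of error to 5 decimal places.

ME = 0.12675

Sample proportion p̂ = 24/58 = 0.41379.
SE(p̂) = √(0.41379·0.58621/58) = 0.064670.
For 95% confidence, z* = 1.960.
So ME = 0.12675.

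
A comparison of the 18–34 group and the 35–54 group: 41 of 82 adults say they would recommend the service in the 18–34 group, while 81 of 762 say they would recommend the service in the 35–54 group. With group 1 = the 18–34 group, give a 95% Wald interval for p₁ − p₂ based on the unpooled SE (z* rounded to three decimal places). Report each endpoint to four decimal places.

p̂₁ = 0.50000, p̂₂ = 0.10630, so the observed difference is 0.39370.
SE = √(0.003048780 + 0.000124672) = √0.003173452 = 0.056333.
z* = 1.960 at the 95% level. Margin of error = 0.11041.
So the interval runs from 0.2833 to 0.5041.

(0.2833, 0.5041)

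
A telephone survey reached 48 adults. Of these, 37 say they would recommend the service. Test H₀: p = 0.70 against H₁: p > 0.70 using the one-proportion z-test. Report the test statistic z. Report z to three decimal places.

z = 1.071

With x = 37 successes in n = 48, p̂ = 0.77083.
Under H₀, SE = √(p₀(1−p₀)/n) = √(0.70·0.30/48) = √0.004375000 = 0.066144.
z = (0.77083 − 0.70)/0.066144 = 0.07083/0.066144 = 1.071.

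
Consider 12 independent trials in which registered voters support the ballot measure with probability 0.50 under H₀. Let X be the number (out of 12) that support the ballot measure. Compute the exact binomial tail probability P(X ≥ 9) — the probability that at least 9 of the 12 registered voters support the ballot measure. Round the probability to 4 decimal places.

X is binomial with n = 12 and p = 0.50.
P(X ≥ 9) = C(12,9)·0.50^9·0.50^3 + C(12,10)·0.50^10·0.50^2 + C(12,11)·0.50^11·0.50^1 + C(12,12)·0.50^12·0.50^0.
= 0.053711 + 0.016113 + 0.002930 + 0.000244 = 0.0730.

P = 0.0730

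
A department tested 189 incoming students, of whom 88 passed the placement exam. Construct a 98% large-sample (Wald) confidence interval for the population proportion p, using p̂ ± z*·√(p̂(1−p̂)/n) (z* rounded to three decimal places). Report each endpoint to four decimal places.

With x = 88 successes in n = 189, p̂ = 0.46561.
Standard error of p̂: √(0.248817/189) = √0.001316493 = 0.036284.
z* = 2.326 at the 98% level.
Margin = 2.326·0.036284 = 0.08440.
Interval: 0.46561 ± 0.08440 → (0.3812, 0.5500).

(0.3812, 0.5500)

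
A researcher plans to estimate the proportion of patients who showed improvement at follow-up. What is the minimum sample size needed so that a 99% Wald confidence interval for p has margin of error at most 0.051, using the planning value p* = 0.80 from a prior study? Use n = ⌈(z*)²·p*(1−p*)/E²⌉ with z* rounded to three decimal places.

For 99% confidence, z* = 2.576.
p*(1−p*) = 0.1600.
(z*)²·p*(1−p*)/E² = 6.635776·0.1600/0.002601 = 408.198.
Rounding up, n = 409.

n = 409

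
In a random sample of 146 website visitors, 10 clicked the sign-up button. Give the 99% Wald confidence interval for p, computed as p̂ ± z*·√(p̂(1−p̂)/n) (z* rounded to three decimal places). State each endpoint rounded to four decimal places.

(0.0146, 0.1223)

Sample proportion p̂ = 10/146 = 0.06849.
SE(p̂) = √(0.06849·0.93151/146) = 0.020905.
z* = 2.576 at the 99% level.
Margin of error: 2.576 × 0.020905 = 0.05385.
CI: 0.06849 ± 0.05385 = (0.0146, 0.1223).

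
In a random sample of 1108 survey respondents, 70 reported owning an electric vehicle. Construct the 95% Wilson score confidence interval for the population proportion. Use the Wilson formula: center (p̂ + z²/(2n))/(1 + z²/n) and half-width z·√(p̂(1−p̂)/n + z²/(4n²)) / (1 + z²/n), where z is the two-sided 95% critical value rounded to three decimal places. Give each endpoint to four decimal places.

p̂ = 70/1108 = 0.06318; z = 1.960, so z² = 3.841600.
1 + z²/n = 1.003467.
Adjusted center: (0.06318 + z²/(2n))/1.003467 = 0.06469.
Radicand: p̂(1−p̂)/n + z²/(4n²) = 0.000053417 + 0.000000782 = 0.000054199.
Half-width = z·√(radicand)/denom = 1.960·0.007362/1.003467 = 0.01438.
CI: 0.06469 ± 0.01438 = (0.0503, 0.0791).

(0.0503, 0.0791)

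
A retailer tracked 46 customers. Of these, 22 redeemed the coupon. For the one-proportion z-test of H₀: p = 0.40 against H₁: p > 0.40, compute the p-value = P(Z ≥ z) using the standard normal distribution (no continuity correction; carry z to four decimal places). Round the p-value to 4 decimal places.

p-value = 0.1393

The sample proportion is 22/46 = 0.47826.
SE₀ = √(0.40·0.60/46) = 0.072232.
z = (p̂ − p₀)/SE = (22/46 − 0.40)/0.072232 ≈ 1.0835.
From the standard normal, P(Z ≥ z) = 0.1393.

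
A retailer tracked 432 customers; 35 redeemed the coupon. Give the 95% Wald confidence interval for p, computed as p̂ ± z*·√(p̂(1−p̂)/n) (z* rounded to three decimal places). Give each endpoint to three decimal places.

p̂ = 35/432 = 0.08102.
SE = √(p̂(1−p̂)/n) = √(0.074455/432) = 0.013128.
z* = 1.960 at the 95% level.
Margin = 1.960·0.013128 = 0.02573.
Interval: 0.08102 ± 0.02573 → (0.055, 0.107).

(0.055, 0.107)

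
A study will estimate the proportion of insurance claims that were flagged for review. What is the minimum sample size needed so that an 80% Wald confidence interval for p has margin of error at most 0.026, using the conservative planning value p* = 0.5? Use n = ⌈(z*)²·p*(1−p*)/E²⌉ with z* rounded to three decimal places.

z* = 1.282 at the 80% level.
p*(1−p*) = 0.50·0.50 = 0.2500.
(z*)²·p*(1−p*)/E² = 1.643524·0.2500/0.000676 = 607.812.
Rounding up, n = 608.

n = 608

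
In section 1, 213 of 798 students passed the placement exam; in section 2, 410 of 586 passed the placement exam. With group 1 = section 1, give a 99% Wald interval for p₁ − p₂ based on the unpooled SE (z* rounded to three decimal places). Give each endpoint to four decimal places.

p̂₁ = 0.26692, p̂₂ = 0.69966, so the observed difference is -0.43274.
SE = √(0.000245204 + 0.000358595) = √0.000603799 = 0.024572.
z* = 2.576 at the 99% level. Margin of error = 0.06330.
So the interval runs from -0.4960 to -0.3694.

(-0.4960, -0.3694)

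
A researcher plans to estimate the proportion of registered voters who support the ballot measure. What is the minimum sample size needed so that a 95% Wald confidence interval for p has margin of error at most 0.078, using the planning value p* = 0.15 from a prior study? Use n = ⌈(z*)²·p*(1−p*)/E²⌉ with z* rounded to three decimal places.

For 95% confidence, z* = 1.960.
p*(1−p*) = 0.1275.
(z*)²·p*(1−p*)/E² = 3.841600·0.1275/0.006084 = 80.507.
⌈80.507⌉ = 81.

n = 81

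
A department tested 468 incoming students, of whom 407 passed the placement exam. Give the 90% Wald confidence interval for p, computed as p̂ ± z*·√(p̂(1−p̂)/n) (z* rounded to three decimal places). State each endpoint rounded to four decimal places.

Sample proportion p̂ = 407/468 = 0.86966.
SE = √(p̂(1−p̂)/n) = √(0.113353/468) = 0.015563.
For 90% confidence, z* = 1.645.
Margin = 1.645·0.015563 = 0.02560.
CI: 0.86966 ± 0.02560 = (0.8441, 0.8953).

(0.8441, 0.8953)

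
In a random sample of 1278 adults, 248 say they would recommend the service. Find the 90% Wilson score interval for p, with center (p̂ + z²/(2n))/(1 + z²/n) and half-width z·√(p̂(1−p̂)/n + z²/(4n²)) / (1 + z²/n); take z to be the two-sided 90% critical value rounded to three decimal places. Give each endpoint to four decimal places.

Here p̂ = 248/1278 = 0.19405 and z = 1.645 (z² = 2.706025).
1 + z²/n = 1.002117.
Center = (0.19405 + 0.001059)/1.002117 = 0.19470.
Radicand: p̂(1−p̂)/n + z²/(4n²) = 0.000122376 + 0.000000414 = 0.000122790.
Half-width = 1.645·√0.000122790/1.002117 = 0.01819.
So the interval runs from 0.1765 to 0.2129.

(0.1765, 0.2129)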